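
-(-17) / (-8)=-17 / 8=-2.12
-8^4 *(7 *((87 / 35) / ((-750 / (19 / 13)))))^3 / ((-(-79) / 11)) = 942144338432 / 42373779296875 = 0.02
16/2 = 8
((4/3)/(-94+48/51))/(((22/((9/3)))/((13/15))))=-221/130515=-0.00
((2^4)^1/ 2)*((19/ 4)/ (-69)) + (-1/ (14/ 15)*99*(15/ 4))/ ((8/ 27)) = -41515349/ 30912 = -1343.02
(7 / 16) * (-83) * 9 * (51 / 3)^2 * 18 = -13600629 / 8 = -1700078.62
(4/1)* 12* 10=480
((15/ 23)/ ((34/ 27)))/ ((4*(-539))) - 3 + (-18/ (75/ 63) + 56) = 1596624299/ 42149800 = 37.88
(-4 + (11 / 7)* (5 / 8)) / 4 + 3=503 / 224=2.25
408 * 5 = 2040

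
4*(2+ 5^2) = 108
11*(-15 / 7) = -165 / 7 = -23.57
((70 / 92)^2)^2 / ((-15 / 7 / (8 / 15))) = -420175 / 5037138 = -0.08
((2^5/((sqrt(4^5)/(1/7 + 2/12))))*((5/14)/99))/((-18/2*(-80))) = 13/8382528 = 0.00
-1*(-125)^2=-15625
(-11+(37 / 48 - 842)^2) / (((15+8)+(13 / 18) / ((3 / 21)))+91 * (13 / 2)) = 1630438297 / 1427456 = 1142.20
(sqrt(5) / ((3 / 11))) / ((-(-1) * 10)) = 11 * sqrt(5) / 30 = 0.82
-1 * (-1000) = 1000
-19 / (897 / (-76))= 1444 / 897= 1.61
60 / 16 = 15 / 4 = 3.75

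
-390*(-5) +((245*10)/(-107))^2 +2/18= 254963899/103041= 2474.39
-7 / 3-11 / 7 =-82 / 21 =-3.90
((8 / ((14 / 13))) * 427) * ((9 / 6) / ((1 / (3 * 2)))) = 28548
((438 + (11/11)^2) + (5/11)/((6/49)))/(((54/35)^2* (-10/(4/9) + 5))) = -1022665/96228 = -10.63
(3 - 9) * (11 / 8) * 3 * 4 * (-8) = 792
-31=-31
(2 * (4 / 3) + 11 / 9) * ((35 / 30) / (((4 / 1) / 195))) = 15925 / 72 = 221.18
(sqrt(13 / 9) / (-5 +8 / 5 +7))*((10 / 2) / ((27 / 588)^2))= 480200*sqrt(13) / 2187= 791.67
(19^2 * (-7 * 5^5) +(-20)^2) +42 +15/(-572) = -4516759691/572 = -7896433.03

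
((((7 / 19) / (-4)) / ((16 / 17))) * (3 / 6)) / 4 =-119 / 9728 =-0.01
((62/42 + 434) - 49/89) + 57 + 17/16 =14742317/29904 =492.99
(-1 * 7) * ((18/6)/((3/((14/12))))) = -49/6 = -8.17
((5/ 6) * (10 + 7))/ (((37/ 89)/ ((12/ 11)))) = 15130/ 407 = 37.17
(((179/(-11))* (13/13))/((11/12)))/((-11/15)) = 32220/1331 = 24.21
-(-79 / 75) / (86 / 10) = 79 / 645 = 0.12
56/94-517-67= -27420/47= -583.40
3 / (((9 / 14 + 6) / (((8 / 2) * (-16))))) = -896 / 31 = -28.90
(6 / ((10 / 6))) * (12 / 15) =72 / 25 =2.88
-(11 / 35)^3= -1331 / 42875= -0.03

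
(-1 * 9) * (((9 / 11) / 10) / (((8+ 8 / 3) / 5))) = -243 / 704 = -0.35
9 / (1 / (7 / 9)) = 7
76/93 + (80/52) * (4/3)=1156/403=2.87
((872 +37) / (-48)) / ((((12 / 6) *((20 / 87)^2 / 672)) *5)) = -48161547 / 2000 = -24080.77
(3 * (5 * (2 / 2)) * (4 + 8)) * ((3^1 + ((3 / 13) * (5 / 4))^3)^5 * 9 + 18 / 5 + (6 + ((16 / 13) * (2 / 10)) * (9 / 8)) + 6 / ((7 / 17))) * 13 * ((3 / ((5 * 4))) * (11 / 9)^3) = 1474183.68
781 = 781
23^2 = 529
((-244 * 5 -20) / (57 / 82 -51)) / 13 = 20336 / 10725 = 1.90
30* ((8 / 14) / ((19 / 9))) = 1080 / 133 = 8.12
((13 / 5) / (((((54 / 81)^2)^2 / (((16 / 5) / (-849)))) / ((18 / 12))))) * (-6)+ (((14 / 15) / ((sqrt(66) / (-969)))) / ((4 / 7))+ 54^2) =20633859 / 7075 -15827 * sqrt(66) / 660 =2721.63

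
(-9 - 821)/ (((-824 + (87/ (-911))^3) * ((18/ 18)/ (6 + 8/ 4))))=5020225325840/ 622992476047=8.06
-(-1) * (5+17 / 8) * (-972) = -13851 / 2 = -6925.50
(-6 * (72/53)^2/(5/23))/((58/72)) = -25754112/407305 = -63.23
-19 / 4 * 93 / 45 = -589 / 60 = -9.82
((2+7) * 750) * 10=67500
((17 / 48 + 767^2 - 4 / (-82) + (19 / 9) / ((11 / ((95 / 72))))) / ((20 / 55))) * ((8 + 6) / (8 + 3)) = 2406970656125 / 1168992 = 2059013.80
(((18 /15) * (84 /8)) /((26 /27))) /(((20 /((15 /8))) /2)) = 5103 /2080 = 2.45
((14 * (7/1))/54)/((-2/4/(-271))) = 26558/27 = 983.63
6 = 6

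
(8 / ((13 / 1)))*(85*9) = 6120 / 13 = 470.77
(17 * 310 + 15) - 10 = 5275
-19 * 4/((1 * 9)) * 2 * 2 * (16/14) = -38.60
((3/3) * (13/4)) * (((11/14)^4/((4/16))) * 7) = 190333/5488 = 34.68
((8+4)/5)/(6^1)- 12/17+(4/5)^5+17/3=906599/159375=5.69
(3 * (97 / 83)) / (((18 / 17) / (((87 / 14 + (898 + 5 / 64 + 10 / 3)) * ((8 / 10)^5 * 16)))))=257475968128 / 16340625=15756.80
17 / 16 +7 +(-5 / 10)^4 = 8.12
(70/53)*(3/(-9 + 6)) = -70/53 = -1.32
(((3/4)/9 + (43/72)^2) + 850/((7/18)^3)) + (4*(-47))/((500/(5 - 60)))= 643391963479/44452800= 14473.60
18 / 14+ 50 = 359 / 7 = 51.29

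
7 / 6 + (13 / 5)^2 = 1189 / 150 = 7.93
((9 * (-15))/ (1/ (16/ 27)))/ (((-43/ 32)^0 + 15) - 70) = 40/ 27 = 1.48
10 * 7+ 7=77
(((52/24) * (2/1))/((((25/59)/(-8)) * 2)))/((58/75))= -1534/29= -52.90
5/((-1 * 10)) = -1/2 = -0.50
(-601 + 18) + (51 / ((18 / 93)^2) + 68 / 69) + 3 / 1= 71981 / 92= 782.40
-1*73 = -73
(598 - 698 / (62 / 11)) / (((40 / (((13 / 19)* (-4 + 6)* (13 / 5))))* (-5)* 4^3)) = -2484131 / 18848000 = -0.13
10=10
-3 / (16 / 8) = -3 / 2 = -1.50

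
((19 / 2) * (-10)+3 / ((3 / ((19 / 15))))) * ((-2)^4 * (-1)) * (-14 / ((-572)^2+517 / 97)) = -30549568 / 476060475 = -0.06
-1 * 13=-13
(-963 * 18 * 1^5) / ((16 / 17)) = -147339 / 8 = -18417.38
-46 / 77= -0.60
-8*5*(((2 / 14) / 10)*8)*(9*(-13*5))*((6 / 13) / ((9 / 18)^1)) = 17280 / 7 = 2468.57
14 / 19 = 0.74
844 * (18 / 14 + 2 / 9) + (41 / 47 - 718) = 1645045 / 2961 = 555.57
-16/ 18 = -8/ 9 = -0.89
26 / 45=0.58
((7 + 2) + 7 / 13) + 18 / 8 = 613 / 52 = 11.79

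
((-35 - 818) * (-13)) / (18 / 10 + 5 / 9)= 499005 / 106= 4707.59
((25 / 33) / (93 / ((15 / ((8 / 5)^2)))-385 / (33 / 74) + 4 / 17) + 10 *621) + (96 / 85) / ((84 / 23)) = 6210.31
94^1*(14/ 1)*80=105280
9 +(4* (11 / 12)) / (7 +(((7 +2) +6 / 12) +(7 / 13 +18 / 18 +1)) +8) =19267 / 2109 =9.14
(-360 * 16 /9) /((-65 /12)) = 1536 /13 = 118.15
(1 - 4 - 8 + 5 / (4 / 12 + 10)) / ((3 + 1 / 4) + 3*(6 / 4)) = -1304 / 961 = -1.36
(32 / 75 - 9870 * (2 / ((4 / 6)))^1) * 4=-8882872 / 75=-118438.29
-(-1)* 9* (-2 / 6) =-3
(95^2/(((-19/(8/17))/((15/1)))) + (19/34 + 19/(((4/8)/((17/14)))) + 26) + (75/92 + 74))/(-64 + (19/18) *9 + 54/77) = 77204567/1295774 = 59.58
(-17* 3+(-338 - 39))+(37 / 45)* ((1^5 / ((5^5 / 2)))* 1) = -60187426 / 140625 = -428.00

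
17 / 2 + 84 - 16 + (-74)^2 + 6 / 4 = 5554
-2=-2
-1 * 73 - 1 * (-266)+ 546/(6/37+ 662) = 339193/1750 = 193.82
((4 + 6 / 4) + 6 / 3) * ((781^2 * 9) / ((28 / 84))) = 123517102.50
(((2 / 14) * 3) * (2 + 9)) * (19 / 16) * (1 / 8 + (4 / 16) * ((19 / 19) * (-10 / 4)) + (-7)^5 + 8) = -21066573 / 224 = -94047.20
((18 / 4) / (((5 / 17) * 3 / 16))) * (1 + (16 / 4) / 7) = 4488 / 35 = 128.23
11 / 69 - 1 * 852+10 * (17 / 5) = -56431 / 69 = -817.84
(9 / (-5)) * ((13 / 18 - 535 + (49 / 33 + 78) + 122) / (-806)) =-0.74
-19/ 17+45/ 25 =58/ 85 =0.68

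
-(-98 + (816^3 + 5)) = -543338403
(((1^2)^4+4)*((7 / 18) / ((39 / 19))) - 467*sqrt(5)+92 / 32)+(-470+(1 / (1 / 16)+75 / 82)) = -467*sqrt(5) - 51722759 / 115128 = -1493.51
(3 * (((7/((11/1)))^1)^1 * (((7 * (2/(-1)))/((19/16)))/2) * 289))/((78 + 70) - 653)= 679728/105545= 6.44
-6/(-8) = 3/4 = 0.75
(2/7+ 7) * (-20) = -1020/7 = -145.71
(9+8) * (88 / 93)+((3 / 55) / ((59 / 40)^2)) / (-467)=26751228632 / 1663016421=16.09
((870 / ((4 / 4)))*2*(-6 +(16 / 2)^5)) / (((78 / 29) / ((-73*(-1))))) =20113574660 / 13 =1547198050.77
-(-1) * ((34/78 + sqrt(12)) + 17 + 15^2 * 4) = 2 * sqrt(3) + 35780/39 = 920.90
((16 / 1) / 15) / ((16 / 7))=7 / 15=0.47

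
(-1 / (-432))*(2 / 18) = 1 / 3888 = 0.00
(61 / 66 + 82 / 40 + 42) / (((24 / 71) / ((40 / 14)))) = 2107493 / 5544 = 380.14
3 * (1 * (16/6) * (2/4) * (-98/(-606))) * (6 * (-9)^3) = -285768/101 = -2829.39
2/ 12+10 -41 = -30.83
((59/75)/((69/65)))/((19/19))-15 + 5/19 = -275227/19665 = -14.00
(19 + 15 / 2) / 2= 53 / 4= 13.25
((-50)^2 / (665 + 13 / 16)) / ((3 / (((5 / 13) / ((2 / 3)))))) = 100000 / 138489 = 0.72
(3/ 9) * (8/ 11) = 8/ 33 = 0.24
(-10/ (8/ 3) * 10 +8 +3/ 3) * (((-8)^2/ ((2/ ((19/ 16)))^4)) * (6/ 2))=-22284891/ 32768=-680.08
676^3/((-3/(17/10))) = -2625784096/15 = -175052273.07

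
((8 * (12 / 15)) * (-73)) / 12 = -584 / 15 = -38.93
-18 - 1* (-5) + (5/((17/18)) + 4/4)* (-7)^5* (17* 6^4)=-2330660317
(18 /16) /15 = 3 /40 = 0.08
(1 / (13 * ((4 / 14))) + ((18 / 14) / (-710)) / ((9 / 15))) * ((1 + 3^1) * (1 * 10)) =68800 / 6461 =10.65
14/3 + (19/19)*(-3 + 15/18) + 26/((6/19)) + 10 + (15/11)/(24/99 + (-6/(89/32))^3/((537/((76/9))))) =117196206617/1056175368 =110.96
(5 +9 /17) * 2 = 188 /17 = 11.06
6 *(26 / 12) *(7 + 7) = 182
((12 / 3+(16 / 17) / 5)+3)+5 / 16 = 10201 / 1360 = 7.50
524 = 524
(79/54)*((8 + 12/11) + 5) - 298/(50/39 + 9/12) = -23732207/188298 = -126.04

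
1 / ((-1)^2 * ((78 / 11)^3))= 0.00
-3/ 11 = -0.27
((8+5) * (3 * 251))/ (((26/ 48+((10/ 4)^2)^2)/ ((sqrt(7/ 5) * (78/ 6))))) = 6108336 * sqrt(35)/ 9505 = 3801.94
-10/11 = -0.91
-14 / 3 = -4.67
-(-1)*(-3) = -3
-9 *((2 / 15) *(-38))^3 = 438976 / 375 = 1170.60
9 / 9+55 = 56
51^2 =2601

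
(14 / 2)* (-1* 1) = -7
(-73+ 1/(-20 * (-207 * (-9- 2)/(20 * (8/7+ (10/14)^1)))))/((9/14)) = -113.56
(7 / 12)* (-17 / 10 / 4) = -119 / 480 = -0.25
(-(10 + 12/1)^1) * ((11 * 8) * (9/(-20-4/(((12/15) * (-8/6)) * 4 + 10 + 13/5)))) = 27225/32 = 850.78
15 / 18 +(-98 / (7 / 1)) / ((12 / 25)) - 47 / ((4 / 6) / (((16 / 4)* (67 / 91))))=-64417 / 273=-235.96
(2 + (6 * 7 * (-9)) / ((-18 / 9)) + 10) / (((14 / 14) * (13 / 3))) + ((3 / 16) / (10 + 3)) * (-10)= 4809 / 104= 46.24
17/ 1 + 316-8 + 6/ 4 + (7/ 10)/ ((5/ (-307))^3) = -101066488/ 625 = -161706.38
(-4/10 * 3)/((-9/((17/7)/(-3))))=-34/315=-0.11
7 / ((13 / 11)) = 77 / 13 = 5.92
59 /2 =29.50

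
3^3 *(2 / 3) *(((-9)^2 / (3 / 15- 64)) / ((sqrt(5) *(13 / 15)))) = -21870 *sqrt(5) / 4147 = -11.79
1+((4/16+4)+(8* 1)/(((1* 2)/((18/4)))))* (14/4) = 631/8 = 78.88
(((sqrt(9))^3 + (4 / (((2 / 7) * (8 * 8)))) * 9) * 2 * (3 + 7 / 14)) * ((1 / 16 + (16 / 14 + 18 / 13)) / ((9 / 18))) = 3495717 / 3328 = 1050.40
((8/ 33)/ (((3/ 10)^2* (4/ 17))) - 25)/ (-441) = 575/ 18711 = 0.03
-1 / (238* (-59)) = 1 / 14042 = 0.00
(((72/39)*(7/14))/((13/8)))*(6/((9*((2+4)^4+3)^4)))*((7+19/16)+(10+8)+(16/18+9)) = 20780/4330776967032321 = 0.00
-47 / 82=-0.57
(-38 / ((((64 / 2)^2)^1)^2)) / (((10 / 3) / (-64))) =57 / 81920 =0.00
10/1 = 10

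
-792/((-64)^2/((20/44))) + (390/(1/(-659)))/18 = -21931655/1536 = -14278.42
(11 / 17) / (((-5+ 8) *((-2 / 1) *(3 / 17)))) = -11 / 18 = -0.61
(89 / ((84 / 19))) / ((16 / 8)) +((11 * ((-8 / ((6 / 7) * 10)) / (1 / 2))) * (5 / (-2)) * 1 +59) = 20227 / 168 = 120.40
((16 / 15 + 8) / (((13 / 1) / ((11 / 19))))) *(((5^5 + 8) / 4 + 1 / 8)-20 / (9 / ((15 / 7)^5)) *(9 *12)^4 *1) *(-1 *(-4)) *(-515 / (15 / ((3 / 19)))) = 119601210373.09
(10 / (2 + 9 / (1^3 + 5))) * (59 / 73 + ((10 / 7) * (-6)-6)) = -140660 / 3577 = -39.32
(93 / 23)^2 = 8649 / 529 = 16.35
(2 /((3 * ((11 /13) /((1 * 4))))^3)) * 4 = 31.30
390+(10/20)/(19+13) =24961/64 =390.02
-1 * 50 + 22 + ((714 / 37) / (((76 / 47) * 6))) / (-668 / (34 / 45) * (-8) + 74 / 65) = -87923135889 / 3140143528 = -28.00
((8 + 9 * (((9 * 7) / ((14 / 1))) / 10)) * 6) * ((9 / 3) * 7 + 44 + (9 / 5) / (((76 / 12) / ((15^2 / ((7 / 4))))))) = 1952823 / 266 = 7341.44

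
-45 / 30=-3 / 2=-1.50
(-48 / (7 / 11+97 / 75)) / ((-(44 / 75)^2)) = 1265625 / 17512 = 72.27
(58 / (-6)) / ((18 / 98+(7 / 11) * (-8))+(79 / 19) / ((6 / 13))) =-593978 / 252023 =-2.36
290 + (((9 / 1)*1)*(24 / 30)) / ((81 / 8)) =13082 / 45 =290.71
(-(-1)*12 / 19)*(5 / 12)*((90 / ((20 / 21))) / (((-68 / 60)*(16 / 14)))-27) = -7155 / 272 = -26.31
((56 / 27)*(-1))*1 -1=-83 / 27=-3.07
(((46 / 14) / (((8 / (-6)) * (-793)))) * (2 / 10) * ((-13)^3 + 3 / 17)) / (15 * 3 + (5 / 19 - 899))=8160101 / 5102423690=0.00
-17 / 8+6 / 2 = 7 / 8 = 0.88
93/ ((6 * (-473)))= -31/ 946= -0.03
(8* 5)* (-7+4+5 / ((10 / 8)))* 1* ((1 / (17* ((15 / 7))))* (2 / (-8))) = -14 / 51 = -0.27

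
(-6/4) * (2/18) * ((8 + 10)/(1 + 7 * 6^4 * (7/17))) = -51/63521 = -0.00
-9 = -9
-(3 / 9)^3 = -1 / 27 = -0.04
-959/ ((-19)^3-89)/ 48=959/ 333504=0.00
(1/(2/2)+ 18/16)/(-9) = -17/72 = -0.24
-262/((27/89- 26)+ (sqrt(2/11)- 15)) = 1037651*sqrt(22)/72145941+ 464517878/72145941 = 6.51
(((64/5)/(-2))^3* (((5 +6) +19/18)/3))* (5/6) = -1777664/2025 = -877.86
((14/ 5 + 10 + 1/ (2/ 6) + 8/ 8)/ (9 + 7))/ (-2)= -21/ 40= -0.52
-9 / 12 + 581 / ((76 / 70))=40613 / 76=534.38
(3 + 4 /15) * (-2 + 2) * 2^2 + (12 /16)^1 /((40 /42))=63 /80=0.79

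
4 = 4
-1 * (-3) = 3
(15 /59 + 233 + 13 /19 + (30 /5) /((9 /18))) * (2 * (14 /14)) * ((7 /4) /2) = 1929879 /4484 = 430.39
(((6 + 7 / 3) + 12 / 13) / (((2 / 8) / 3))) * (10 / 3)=14440 / 39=370.26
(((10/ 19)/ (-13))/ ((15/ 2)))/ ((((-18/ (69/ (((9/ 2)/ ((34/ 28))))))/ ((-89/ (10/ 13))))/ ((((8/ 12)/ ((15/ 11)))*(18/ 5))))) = -1531156/ 1346625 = -1.14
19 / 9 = 2.11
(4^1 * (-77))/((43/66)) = -20328/43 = -472.74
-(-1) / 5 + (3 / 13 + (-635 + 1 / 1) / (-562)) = 28473 / 18265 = 1.56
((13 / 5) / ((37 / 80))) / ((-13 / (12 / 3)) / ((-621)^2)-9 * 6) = -0.10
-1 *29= -29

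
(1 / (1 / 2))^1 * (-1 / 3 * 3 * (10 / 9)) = -2.22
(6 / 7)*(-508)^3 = -786579072 / 7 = -112368438.86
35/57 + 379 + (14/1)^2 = 32810/57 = 575.61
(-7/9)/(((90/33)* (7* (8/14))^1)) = -77/1080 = -0.07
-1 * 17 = -17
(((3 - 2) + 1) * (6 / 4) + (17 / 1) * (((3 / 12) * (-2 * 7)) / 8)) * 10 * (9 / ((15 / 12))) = -639 / 2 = -319.50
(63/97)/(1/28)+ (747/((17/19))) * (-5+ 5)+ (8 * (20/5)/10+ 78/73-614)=-20943684/35405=-591.55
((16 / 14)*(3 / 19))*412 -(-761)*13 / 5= 1365209 / 665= 2052.95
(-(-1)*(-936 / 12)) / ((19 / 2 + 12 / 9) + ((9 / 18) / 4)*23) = -1872 / 329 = -5.69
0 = 0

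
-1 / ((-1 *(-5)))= -1 / 5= -0.20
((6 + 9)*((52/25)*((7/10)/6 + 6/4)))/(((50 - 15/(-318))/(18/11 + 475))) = 700810838/1458875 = 480.38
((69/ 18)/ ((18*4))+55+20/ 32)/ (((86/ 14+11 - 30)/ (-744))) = 5219501/ 1620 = 3221.91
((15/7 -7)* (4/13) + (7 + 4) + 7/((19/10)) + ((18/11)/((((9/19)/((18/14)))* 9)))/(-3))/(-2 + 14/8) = -52.10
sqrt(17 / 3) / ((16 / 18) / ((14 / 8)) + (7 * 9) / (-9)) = -21 * sqrt(51) / 409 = -0.37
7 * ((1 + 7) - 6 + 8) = 70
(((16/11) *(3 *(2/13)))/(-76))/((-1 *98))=12/133133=0.00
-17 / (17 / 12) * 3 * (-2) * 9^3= 52488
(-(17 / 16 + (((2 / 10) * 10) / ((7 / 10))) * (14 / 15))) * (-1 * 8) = 179 / 6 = 29.83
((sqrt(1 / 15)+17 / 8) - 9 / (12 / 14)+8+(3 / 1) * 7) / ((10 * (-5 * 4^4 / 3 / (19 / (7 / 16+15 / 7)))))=-13167 / 369920 - 133 * sqrt(15) / 1156000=-0.04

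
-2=-2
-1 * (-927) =927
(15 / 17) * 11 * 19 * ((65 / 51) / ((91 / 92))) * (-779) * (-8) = 2995722400 / 2023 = 1480831.64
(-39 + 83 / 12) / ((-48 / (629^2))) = 152321785 / 576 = 264447.54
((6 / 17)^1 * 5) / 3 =10 / 17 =0.59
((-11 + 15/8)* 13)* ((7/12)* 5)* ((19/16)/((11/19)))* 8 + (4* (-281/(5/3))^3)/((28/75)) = -3796172221477/73920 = -51355143.69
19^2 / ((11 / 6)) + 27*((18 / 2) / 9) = 2463 / 11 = 223.91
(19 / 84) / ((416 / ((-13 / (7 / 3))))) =-0.00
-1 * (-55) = 55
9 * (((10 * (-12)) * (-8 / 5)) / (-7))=-1728 / 7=-246.86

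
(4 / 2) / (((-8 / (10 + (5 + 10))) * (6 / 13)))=-325 / 24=-13.54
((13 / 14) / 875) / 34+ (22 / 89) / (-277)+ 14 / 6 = 71849293967 / 30803923500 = 2.33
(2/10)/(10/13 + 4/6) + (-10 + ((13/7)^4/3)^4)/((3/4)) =102204662307918214771/323024085136521720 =316.40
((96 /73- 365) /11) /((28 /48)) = -318588 /5621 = -56.68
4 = 4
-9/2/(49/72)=-324/49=-6.61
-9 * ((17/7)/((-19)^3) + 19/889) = -1153458/6097651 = -0.19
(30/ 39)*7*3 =16.15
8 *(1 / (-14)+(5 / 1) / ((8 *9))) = -1 / 63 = -0.02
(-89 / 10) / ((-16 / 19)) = 10.57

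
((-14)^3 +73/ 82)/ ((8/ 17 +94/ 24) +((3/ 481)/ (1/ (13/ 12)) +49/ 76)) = -16129189110/ 29627297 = -544.40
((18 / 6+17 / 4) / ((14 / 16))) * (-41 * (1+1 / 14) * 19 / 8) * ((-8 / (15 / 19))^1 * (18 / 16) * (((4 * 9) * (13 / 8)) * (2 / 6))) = 150659379 / 784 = 192167.58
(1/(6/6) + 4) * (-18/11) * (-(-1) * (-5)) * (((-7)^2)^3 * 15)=794130750/11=72193704.55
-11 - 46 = -57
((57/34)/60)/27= 19/18360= 0.00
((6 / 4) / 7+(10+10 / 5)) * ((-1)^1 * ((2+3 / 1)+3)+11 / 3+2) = -57 / 2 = -28.50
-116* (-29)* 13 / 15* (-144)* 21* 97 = -4275940032 / 5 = -855188006.40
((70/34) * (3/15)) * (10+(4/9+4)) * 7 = 6370/153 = 41.63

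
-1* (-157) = 157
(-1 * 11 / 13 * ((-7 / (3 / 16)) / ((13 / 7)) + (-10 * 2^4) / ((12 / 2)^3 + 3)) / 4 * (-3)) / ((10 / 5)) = -81554 / 12337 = -6.61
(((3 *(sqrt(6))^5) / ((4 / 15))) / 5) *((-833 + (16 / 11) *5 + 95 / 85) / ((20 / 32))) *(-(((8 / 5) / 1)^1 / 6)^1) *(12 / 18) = 88820352 *sqrt(6) / 4675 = 46537.87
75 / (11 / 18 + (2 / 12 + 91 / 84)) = 2700 / 67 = 40.30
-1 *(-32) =32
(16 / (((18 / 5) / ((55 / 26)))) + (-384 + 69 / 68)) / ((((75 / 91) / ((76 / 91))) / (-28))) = 1581226892 / 149175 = 10599.81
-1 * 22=-22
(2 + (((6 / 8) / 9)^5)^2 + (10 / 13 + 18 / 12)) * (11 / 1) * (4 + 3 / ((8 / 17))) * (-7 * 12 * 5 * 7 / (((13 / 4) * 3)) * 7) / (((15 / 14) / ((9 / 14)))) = -1076143882401881755 / 1744005758976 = -617052.94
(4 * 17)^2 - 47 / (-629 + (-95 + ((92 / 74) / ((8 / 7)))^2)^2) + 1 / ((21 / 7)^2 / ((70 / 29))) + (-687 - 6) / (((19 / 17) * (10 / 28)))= 280791126037947947212 / 97222970094307515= 2888.12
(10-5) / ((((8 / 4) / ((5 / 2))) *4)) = 25 / 16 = 1.56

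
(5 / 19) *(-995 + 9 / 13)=-64630 / 247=-261.66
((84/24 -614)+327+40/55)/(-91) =6221/2002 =3.11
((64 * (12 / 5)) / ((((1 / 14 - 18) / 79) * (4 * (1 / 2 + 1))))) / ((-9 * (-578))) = -70784 / 3264255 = -0.02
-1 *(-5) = 5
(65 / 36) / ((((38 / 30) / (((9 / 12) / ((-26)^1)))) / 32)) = -25 / 19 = -1.32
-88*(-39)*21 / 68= 18018 / 17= 1059.88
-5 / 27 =-0.19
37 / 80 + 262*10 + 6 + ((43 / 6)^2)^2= 17056741 / 3240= 5264.43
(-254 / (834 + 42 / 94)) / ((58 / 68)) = -23876 / 66903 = -0.36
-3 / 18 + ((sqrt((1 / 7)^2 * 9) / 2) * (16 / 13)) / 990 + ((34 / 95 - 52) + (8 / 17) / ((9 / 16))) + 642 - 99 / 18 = 8519161523 / 14549535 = 585.53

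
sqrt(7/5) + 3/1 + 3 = sqrt(35)/5 + 6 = 7.18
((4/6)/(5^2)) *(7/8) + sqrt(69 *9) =7/300 + 3 *sqrt(69) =24.94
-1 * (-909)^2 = -826281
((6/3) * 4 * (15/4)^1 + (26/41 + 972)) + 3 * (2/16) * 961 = 447067/328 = 1363.01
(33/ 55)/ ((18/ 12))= 2/ 5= 0.40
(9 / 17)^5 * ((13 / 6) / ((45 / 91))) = 2587221 / 14198570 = 0.18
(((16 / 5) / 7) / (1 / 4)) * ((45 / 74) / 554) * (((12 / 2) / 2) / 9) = 48 / 71743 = 0.00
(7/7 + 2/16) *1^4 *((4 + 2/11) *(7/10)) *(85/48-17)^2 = 86032121/112640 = 763.78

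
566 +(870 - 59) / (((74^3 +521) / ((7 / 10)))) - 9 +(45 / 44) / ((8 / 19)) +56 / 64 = 560.31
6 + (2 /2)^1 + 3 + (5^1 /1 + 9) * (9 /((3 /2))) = 94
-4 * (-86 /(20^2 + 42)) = 172 /221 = 0.78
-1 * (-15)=15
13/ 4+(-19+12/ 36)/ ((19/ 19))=-185/ 12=-15.42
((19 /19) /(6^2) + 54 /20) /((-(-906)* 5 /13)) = 6383 /815400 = 0.01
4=4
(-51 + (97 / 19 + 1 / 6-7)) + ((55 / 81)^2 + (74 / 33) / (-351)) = -1863676073 / 35652474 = -52.27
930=930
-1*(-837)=837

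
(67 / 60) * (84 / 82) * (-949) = -445081 / 410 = -1085.56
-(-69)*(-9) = -621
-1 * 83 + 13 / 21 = -1730 / 21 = -82.38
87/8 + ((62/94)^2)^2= 11.06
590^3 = 205379000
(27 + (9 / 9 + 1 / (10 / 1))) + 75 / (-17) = 4027 / 170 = 23.69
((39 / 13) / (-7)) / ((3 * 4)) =-1 / 28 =-0.04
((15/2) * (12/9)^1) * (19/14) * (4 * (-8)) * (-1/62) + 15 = 22.00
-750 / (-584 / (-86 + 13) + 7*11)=-150 / 17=-8.82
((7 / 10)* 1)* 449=3143 / 10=314.30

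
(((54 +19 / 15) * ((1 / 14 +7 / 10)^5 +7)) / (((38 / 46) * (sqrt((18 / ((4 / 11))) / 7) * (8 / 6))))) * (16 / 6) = 14567265488288 * sqrt(154) / 493968234375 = 365.96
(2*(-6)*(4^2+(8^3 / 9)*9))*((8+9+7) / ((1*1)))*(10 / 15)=-101376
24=24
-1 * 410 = -410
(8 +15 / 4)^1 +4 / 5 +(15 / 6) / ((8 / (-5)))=879 / 80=10.99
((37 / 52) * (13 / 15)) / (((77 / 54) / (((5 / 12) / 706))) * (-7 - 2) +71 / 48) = -148 / 5218397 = -0.00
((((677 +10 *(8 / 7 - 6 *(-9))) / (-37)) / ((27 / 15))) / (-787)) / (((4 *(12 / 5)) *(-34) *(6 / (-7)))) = 214975 / 2566199232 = 0.00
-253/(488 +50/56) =-7084/13689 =-0.52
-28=-28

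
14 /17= 0.82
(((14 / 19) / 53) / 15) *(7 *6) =196 / 5035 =0.04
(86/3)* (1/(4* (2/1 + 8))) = 0.72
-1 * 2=-2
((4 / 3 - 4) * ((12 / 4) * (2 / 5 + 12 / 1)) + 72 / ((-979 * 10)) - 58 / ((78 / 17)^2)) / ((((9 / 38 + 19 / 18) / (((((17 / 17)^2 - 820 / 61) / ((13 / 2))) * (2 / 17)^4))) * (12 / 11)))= 5838701548196 / 220159716733333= 0.03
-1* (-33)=33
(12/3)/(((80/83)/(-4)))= -83/5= -16.60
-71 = -71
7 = 7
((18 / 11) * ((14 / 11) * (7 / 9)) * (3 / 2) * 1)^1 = 2.43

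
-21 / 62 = -0.34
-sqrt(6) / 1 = -sqrt(6) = -2.45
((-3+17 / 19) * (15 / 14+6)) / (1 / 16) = -31680 / 133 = -238.20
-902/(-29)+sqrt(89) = sqrt(89)+902/29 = 40.54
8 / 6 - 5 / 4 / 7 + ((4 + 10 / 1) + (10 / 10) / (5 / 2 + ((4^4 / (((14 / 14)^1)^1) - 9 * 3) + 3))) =85315 / 5628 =15.16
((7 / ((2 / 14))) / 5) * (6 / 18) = 3.27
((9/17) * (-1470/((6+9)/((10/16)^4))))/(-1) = 275625/34816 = 7.92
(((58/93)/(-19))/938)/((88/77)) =-29/947112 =-0.00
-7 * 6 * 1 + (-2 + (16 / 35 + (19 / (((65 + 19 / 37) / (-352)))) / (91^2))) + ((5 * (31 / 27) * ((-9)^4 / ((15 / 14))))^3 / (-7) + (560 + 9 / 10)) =-6206206261234.66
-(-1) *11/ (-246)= -0.04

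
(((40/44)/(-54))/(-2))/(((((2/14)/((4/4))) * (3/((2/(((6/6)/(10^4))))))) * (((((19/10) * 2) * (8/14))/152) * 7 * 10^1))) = 350000/891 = 392.82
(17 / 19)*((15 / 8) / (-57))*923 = -78455 / 2888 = -27.17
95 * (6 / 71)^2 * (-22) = -14.93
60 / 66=10 / 11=0.91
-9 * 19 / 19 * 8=-72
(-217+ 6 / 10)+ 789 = 2863 / 5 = 572.60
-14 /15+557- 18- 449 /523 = 4214398 /7845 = 537.21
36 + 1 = 37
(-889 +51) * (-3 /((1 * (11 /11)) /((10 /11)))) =25140 /11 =2285.45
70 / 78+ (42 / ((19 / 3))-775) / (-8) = 574681 / 5928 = 96.94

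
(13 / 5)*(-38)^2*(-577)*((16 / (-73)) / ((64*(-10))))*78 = -105606579 / 1825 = -57866.62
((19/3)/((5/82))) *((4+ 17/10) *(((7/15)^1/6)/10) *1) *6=103607/3750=27.63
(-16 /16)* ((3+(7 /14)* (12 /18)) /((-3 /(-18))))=-20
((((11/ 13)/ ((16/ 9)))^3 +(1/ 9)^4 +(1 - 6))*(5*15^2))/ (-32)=36104272188625/ 209926619136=171.99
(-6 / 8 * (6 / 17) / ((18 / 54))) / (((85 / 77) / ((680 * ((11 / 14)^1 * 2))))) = -13068 / 17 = -768.71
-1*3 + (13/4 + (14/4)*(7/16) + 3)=4.78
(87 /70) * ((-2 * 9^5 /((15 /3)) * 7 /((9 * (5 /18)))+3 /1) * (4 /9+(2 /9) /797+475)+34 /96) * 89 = -15522742867932347 /4463200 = -3477940237.48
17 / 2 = 8.50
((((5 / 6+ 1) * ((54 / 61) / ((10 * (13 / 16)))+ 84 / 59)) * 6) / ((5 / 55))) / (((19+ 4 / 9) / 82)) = 32017619304 / 40938625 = 782.09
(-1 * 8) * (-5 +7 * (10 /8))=-30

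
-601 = -601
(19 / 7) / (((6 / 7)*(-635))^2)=133 / 14516100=0.00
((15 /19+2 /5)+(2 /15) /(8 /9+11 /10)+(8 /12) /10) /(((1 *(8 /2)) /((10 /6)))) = 33751 /61218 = 0.55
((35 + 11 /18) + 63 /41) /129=27415 /95202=0.29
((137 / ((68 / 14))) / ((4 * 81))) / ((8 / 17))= 959 / 5184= 0.18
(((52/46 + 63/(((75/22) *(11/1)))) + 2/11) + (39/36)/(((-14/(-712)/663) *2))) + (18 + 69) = 1625252339/88550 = 18354.06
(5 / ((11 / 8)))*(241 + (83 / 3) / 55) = 318784 / 363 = 878.19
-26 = -26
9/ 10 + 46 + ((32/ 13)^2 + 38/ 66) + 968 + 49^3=6618255733/ 55770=118670.53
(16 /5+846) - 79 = 3851 /5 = 770.20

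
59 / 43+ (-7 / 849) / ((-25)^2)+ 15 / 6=176697523 / 45633750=3.87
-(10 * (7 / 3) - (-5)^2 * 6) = 380 / 3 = 126.67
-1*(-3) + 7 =10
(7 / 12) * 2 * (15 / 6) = 35 / 12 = 2.92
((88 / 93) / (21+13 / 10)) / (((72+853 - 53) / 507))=18590 / 753517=0.02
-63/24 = -21/8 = -2.62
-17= -17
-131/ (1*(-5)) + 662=3441/ 5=688.20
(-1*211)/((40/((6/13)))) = -633/260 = -2.43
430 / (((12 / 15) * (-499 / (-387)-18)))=-416025 / 12934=-32.17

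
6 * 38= 228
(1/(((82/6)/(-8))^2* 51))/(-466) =-96/6658441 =-0.00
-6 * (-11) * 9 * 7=4158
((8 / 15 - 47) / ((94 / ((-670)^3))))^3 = 9212373950165167379264731000000 / 2803221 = 3286353073897907934930828.00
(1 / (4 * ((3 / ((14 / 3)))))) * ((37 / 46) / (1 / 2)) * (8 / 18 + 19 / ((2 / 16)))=177674 / 1863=95.37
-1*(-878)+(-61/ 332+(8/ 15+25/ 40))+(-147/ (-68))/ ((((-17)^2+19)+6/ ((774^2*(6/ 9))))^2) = 62555412868708629029131/ 71168622348407359080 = 878.97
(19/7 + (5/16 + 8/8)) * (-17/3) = -7667/336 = -22.82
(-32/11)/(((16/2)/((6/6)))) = -4/11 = -0.36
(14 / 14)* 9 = 9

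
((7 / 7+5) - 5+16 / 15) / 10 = 31 / 150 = 0.21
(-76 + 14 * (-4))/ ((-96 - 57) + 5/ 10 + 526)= -88/ 249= -0.35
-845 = -845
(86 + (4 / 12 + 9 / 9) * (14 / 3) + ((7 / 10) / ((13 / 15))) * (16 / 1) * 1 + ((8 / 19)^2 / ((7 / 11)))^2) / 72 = 39307612615 / 26896690548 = 1.46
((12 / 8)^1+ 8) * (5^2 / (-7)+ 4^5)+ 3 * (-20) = 134877 / 14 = 9634.07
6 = 6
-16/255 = -0.06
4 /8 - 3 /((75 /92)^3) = -1416751 /281250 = -5.04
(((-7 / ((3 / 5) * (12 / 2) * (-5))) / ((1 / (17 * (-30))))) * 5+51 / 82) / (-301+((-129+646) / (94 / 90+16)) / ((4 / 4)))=186992299 / 51070092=3.66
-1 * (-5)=5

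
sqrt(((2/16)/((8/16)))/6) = sqrt(6)/12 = 0.20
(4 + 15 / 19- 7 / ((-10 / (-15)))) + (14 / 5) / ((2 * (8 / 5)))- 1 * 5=-1495 / 152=-9.84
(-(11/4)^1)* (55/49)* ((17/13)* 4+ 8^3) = -1017005/637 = -1596.55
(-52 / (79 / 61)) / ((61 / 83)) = -4316 / 79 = -54.63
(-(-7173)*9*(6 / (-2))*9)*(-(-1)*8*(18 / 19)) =-250997616 / 19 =-13210400.84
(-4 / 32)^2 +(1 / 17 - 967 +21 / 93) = -32604849 / 33728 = -966.70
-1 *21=-21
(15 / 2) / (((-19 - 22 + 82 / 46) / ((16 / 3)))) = -1.02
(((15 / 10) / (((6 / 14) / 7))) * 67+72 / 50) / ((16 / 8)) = 82147 / 100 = 821.47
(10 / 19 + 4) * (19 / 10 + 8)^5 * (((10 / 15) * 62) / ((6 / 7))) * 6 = 29578960518723 / 237500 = 124542991.66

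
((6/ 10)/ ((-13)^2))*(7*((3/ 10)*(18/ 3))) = 189/ 4225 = 0.04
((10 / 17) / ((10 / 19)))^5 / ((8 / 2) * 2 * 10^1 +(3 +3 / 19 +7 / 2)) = 0.02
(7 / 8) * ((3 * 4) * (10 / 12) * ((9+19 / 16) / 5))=1141 / 64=17.83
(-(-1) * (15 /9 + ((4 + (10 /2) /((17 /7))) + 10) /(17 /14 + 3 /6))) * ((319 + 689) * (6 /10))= 6673.55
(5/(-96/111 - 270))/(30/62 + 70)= -1147/4379614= -0.00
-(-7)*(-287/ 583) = -2009/ 583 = -3.45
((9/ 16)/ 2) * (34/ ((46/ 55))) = 8415/ 736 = 11.43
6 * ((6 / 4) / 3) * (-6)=-18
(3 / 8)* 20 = 15 / 2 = 7.50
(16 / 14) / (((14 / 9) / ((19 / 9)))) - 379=-18495 / 49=-377.45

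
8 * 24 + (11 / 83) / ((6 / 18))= 15969 / 83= 192.40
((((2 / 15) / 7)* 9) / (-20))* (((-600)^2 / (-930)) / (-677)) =-720 / 146909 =-0.00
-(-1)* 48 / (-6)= -8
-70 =-70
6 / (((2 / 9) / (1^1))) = 27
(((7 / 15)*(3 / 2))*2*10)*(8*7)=784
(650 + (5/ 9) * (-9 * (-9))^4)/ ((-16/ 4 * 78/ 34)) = -406563415/ 156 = -2606175.74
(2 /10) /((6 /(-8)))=-4 /15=-0.27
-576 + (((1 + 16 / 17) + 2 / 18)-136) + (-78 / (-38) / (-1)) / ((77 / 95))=-8393729 / 11781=-712.48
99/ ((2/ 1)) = 99/ 2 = 49.50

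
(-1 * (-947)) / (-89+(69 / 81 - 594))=-25569 / 18418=-1.39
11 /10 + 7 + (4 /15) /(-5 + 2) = 721 /90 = 8.01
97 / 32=3.03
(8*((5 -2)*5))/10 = 12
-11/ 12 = -0.92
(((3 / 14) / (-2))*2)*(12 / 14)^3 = -324 / 2401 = -0.13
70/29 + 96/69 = 2538/667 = 3.81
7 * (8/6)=28/3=9.33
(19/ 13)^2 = 361/ 169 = 2.14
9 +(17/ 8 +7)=18.12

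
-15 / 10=-3 / 2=-1.50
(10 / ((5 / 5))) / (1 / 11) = 110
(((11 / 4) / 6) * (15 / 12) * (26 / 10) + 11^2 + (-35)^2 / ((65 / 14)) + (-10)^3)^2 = 586530817609 / 1557504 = 376583.83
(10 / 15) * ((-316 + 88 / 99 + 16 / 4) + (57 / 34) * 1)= -94687 / 459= -206.29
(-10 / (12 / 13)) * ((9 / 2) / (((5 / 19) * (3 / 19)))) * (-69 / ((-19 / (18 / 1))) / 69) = -2223 / 2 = -1111.50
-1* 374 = -374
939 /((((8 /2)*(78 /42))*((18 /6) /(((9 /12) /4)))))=6573 /832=7.90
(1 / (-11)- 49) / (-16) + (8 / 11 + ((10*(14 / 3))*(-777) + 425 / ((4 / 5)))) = -785949 / 22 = -35724.95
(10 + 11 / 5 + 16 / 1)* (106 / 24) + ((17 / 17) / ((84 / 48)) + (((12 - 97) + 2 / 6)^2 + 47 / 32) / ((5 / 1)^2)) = 4152133 / 10080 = 411.92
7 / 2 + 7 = 21 / 2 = 10.50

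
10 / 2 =5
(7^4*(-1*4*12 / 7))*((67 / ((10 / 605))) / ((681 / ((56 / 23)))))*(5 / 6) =-3114385120 / 15663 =-198837.08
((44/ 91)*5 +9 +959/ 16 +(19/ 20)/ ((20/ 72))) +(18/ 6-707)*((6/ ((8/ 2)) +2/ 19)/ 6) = -235647059/ 2074800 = -113.58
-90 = -90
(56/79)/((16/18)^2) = 0.90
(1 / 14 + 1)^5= 759375 / 537824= 1.41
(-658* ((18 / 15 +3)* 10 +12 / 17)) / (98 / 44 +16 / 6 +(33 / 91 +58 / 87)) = -2869114248 / 604775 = -4744.10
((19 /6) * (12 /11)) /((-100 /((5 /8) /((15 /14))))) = -133 /6600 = -0.02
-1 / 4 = -0.25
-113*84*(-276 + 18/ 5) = 2585620.80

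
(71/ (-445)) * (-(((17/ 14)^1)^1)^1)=1207/ 6230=0.19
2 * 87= 174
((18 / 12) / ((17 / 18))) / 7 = 27 / 119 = 0.23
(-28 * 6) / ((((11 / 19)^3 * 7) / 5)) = -618.39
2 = 2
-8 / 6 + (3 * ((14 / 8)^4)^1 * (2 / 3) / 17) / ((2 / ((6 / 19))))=-143767 / 124032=-1.16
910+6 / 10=4553 / 5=910.60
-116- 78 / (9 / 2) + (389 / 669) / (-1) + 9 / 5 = -147308 / 1115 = -132.11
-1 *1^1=-1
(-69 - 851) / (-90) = 92 / 9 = 10.22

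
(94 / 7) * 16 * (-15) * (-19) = 428640 / 7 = 61234.29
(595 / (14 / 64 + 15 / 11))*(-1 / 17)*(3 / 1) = -36960 / 557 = -66.36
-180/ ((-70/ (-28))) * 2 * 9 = -1296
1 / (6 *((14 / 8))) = 2 / 21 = 0.10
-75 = -75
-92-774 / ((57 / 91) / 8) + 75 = -188147 / 19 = -9902.47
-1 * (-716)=716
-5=-5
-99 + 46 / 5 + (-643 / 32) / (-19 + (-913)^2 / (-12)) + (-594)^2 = 352746.20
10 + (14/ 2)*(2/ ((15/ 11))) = 304/ 15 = 20.27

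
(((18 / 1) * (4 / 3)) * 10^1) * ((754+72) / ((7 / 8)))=226560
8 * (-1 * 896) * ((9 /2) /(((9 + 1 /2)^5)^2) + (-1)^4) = -7168.00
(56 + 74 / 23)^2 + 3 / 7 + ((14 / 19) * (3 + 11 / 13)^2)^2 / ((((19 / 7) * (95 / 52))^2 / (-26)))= 7658230021483435 / 2264741665459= 3381.50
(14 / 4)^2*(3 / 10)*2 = 7.35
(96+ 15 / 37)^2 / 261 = 48749 / 1369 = 35.61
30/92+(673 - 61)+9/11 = 310251/506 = 613.14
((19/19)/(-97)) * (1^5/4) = -1/388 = -0.00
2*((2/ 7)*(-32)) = -128/ 7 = -18.29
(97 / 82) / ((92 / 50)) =2425 / 3772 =0.64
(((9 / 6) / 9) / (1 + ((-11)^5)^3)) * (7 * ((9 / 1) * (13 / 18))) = -13 / 7160996861855400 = -0.00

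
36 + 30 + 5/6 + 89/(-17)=61.60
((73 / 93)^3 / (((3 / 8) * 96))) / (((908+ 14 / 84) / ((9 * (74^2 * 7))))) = 7455899822 / 1460980431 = 5.10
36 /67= 0.54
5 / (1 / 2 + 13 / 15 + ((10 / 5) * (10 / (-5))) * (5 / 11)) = -1650 / 149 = -11.07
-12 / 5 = -2.40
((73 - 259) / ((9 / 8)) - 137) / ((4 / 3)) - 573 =-3199 / 4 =-799.75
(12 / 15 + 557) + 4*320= 9189 / 5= 1837.80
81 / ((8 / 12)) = 243 / 2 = 121.50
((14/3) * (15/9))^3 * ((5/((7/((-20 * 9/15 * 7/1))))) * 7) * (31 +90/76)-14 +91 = -29363874491/4617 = -6359946.82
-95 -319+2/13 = -5380/13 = -413.85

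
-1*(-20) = 20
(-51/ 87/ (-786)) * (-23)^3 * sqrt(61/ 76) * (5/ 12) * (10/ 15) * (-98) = 50675555 * sqrt(1159)/ 7795548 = 221.31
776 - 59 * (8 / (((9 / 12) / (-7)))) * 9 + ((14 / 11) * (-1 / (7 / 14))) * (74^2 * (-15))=2744584 / 11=249507.64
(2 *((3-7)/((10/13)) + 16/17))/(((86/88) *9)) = -31856/32895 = -0.97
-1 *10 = -10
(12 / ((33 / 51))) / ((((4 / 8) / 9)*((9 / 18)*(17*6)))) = 72 / 11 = 6.55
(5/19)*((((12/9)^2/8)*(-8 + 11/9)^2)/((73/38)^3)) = 107462480/283593393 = 0.38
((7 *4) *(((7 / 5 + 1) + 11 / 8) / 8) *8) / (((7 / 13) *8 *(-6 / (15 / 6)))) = -1963 / 192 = -10.22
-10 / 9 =-1.11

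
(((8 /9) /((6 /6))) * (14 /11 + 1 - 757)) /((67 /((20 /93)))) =-2.15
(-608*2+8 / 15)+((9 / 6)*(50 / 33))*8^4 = 1335448 / 165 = 8093.62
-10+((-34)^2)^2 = 1336326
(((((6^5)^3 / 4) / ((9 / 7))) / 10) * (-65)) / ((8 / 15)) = -1114240458240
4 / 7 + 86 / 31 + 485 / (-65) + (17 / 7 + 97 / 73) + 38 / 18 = 464020 / 264771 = 1.75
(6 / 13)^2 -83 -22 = -17709 / 169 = -104.79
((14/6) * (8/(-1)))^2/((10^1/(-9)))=-1568/5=-313.60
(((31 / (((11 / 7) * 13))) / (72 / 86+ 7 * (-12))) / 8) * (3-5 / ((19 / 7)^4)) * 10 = -8840142745 / 133283978256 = -0.07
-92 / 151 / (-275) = 92 / 41525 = 0.00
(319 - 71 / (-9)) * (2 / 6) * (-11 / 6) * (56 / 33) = -82376 / 243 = -339.00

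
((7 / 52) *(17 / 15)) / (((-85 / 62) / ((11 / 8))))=-2387 / 15600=-0.15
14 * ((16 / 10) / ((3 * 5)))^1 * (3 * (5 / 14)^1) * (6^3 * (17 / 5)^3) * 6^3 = 1833767424 / 625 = 2934027.88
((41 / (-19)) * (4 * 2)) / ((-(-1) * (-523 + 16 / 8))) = 0.03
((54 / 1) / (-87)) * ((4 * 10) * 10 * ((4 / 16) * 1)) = -1800 / 29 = -62.07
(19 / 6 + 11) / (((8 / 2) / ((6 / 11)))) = 85 / 44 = 1.93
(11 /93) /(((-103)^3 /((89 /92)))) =-979 /9349372212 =-0.00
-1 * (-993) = 993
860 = 860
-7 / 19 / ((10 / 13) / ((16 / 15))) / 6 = -364 / 4275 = -0.09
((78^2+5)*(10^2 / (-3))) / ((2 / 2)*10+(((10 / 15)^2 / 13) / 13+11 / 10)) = -3087123000 / 168871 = -18280.95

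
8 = 8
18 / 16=9 / 8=1.12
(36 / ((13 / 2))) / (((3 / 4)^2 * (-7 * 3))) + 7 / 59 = -0.35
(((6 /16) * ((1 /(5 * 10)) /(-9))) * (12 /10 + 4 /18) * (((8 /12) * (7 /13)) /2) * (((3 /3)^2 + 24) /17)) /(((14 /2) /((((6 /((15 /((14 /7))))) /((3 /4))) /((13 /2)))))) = -128 /17453475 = -0.00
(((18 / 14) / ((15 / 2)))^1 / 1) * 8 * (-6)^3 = -296.23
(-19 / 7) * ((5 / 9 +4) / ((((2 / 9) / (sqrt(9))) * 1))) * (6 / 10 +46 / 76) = -28167 / 140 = -201.19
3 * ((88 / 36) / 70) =11 / 105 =0.10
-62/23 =-2.70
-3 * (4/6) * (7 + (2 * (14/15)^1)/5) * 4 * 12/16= -1106/25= -44.24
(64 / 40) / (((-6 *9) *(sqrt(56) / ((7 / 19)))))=-sqrt(14) / 2565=-0.00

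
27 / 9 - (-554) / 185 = 1109 / 185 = 5.99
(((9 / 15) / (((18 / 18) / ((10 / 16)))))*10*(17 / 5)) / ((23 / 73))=3723 / 92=40.47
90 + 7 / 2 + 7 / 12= 1129 / 12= 94.08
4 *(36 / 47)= 144 / 47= 3.06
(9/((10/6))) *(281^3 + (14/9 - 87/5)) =2995383396/25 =119815335.84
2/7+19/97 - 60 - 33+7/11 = -686267/7469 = -91.88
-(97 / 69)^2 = -9409 / 4761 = -1.98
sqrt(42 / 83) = sqrt(3486) / 83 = 0.71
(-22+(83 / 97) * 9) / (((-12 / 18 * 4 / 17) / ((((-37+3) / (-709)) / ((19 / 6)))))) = 189873 / 137546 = 1.38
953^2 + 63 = 908272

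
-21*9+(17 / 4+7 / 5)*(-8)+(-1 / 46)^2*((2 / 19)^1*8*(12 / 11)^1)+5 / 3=-385636048 / 1658415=-232.53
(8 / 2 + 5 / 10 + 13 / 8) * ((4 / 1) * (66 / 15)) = 539 / 5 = 107.80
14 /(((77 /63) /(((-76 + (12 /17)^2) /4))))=-687330 /3179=-216.21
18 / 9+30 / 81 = 64 / 27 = 2.37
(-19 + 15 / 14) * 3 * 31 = -1667.36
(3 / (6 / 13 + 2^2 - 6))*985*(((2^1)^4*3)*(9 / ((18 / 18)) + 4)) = -1198548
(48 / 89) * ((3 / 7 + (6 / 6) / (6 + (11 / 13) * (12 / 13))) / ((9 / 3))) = 36968 / 356979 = 0.10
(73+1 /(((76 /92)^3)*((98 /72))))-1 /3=74581874 /1008273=73.97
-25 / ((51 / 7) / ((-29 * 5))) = 25375 / 51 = 497.55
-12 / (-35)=12 / 35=0.34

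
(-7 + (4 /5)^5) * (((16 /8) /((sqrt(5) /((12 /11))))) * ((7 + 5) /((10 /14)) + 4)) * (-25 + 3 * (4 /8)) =3182.30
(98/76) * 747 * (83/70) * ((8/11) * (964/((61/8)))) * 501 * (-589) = -103966439347008/3355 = -30988506511.78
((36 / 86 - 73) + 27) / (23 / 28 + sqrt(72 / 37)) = 9340576 / 317125 - 1843968* sqrt(74) / 317125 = -20.57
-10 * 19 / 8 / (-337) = 95 / 1348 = 0.07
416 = 416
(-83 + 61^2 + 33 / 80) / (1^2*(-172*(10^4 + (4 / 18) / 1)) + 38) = -2619657 / 1238400160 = -0.00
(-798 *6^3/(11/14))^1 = -2413152/11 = -219377.45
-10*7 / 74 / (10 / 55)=-5.20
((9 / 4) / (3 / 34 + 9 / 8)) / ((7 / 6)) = 612 / 385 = 1.59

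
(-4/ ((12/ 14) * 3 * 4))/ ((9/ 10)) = -35/ 81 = -0.43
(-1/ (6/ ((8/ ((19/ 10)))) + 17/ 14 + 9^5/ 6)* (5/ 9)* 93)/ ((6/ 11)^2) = -1312850/ 74421693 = -0.02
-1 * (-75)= 75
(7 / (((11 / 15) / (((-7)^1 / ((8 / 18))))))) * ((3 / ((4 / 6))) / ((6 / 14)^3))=-8594.49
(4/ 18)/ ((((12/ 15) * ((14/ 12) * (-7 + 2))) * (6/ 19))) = -19/ 126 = -0.15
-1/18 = -0.06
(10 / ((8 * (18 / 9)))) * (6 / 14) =15 / 56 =0.27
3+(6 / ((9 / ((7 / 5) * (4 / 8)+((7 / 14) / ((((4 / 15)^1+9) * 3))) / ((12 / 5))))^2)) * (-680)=-2085781037 / 93900060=-22.21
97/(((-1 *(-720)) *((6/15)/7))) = 679/288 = 2.36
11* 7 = 77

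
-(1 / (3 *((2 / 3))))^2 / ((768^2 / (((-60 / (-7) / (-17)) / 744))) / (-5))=-25 / 17406885888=-0.00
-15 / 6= -5 / 2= -2.50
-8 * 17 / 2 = -68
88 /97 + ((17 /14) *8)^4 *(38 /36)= 19704839576 /2096073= 9400.84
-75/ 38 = -1.97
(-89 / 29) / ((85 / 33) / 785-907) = 461109 / 136275350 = 0.00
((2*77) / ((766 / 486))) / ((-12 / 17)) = -106029 / 766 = -138.42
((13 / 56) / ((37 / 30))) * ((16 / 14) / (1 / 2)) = 780 / 1813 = 0.43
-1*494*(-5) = 2470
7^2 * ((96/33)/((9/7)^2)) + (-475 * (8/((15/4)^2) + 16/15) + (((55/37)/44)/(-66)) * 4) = -45537959/65934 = -690.66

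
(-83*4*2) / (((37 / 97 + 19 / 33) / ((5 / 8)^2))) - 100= -9093275 / 24512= -370.97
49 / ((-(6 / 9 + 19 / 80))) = -54.19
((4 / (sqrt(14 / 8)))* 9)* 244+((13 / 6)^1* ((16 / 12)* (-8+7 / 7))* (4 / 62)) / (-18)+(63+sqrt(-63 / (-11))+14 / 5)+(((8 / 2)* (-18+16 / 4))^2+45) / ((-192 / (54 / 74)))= 3* sqrt(77) / 11+1598967577 / 29730240+17568* sqrt(7) / 7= 6696.26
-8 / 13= -0.62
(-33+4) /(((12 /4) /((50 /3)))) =-161.11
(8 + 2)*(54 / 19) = 540 / 19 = 28.42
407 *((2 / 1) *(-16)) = -13024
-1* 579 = -579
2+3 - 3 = 2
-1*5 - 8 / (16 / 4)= -7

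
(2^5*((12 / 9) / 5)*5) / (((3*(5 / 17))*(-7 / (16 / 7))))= -34816 / 2205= -15.79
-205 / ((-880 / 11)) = 41 / 16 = 2.56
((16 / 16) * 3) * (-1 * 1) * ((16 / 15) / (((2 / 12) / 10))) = -192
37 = 37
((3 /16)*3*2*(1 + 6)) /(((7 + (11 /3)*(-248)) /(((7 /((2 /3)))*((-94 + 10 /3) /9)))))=2499 /2707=0.92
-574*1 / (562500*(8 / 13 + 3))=-3731 / 13218750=-0.00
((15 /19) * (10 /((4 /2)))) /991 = 75 /18829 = 0.00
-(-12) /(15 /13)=52 /5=10.40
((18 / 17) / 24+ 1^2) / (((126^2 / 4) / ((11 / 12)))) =781 / 3238704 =0.00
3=3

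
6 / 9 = 2 / 3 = 0.67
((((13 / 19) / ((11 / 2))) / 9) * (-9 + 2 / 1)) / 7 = -26 / 1881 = -0.01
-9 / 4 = -2.25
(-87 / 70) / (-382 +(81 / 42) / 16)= 1392 / 427705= 0.00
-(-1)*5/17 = 5/17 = 0.29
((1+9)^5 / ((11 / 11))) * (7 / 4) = 175000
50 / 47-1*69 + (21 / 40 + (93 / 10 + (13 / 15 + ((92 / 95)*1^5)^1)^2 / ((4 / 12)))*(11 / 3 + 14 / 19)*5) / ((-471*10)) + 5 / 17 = -629405352556837 / 9292466199600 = -67.73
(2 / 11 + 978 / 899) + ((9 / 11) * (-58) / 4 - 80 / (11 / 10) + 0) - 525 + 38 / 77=-84151315 / 138446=-607.83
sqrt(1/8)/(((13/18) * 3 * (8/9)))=27 * sqrt(2)/208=0.18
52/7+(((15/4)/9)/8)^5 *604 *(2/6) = 317998655189/42807066624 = 7.43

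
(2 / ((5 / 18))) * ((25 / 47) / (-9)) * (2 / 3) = -40 / 141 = -0.28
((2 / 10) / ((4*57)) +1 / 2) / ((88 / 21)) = 3997 / 33440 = 0.12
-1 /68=-0.01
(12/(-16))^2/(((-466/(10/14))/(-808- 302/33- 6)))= 101865/143528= 0.71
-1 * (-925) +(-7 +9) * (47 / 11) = 10269 / 11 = 933.55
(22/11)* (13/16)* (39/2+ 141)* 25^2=2608125/16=163007.81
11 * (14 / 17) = 154 / 17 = 9.06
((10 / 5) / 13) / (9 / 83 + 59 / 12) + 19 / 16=1268107 / 1041040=1.22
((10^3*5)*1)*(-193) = -965000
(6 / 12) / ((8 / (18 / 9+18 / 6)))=5 / 16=0.31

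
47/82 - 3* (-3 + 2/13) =9713/1066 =9.11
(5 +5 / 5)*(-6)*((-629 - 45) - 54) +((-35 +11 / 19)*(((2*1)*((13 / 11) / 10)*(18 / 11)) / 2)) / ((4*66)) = 13255469487 / 505780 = 26207.97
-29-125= -154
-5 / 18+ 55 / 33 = 25 / 18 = 1.39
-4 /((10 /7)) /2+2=3 /5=0.60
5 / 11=0.45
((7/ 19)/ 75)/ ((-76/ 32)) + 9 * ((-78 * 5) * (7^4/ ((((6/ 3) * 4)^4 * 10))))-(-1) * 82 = -13723978301/ 110899200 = -123.75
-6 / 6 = -1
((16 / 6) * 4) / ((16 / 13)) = 8.67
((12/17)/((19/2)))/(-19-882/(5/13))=-120/3734203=-0.00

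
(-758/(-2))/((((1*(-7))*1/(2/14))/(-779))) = 295241/49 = 6025.33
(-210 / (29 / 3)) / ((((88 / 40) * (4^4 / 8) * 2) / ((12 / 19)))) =-4725 / 48488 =-0.10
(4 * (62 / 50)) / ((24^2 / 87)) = 899 / 1200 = 0.75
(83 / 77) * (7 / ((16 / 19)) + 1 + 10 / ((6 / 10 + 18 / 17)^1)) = 2872547 / 173712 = 16.54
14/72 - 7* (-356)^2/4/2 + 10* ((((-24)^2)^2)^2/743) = 39624146915849/26748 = 1481387278.15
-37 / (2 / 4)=-74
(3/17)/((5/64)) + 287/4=25163/340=74.01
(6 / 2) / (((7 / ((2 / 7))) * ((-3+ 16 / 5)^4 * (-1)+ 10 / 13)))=16250 / 101871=0.16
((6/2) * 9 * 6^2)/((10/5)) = 486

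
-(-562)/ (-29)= -562/ 29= -19.38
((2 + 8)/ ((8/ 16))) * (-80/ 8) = -200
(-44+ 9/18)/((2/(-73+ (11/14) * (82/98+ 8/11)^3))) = 1213618117197/797189624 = 1522.37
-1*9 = -9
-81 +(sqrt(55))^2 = -26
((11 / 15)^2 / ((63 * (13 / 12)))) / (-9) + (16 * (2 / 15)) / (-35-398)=-1388932 / 239373225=-0.01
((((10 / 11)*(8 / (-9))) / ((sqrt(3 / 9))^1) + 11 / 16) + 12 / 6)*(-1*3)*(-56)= 903 / 2 -4480*sqrt(3) / 33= 216.36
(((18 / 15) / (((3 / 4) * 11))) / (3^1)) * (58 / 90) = 232 / 7425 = 0.03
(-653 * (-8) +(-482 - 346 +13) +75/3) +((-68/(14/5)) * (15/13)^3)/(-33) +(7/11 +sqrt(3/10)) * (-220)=726602936/169169 - 22 * sqrt(30)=4174.63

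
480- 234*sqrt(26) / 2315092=480- 9*sqrt(26) / 89042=480.00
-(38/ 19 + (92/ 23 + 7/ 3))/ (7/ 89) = -2225/ 21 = -105.95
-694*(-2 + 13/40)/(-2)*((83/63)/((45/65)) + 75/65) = -130961617/73710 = -1776.71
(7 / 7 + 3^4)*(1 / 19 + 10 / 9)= 16318 / 171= 95.43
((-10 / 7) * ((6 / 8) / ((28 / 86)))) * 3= -1935 / 196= -9.87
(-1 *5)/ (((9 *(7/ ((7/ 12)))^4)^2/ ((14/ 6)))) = -35/ 104485552128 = -0.00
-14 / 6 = -7 / 3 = -2.33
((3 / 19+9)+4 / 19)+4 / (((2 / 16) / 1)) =786 / 19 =41.37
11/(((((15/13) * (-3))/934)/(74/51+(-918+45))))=5936697338/2295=2586796.23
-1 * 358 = -358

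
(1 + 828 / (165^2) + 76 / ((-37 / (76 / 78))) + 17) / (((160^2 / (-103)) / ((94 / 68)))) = -169357316473 / 1899680640000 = -0.09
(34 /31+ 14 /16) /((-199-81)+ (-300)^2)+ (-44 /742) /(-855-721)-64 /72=-13008941072513 /14636040108480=-0.89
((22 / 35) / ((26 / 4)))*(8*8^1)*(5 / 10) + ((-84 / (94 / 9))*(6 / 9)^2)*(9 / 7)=-32104 / 21385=-1.50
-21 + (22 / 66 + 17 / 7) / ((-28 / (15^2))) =-43.19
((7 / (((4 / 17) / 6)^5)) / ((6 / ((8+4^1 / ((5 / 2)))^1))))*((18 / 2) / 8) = 21736590813 / 160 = 135853692.58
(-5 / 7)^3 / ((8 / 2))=-125 / 1372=-0.09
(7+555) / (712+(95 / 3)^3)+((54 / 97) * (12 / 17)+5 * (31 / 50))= 50741445061 / 14455117510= 3.51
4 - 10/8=11/4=2.75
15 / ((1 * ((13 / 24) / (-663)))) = -18360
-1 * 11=-11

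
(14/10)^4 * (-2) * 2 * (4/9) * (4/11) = -153664/61875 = -2.48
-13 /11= -1.18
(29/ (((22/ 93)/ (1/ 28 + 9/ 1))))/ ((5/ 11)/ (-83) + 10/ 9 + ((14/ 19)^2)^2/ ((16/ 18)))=66425751011367/ 86188961096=770.70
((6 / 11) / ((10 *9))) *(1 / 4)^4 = 1 / 42240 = 0.00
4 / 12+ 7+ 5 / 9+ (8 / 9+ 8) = 16.78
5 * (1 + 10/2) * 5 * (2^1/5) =60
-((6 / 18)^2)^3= -0.00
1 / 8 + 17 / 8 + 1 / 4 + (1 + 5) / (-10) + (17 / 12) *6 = 52 / 5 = 10.40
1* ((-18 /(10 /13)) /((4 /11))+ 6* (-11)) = -2607 /20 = -130.35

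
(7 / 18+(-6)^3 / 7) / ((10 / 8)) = -7678 / 315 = -24.37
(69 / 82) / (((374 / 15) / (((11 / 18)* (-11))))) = -1265 / 5576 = -0.23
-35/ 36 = -0.97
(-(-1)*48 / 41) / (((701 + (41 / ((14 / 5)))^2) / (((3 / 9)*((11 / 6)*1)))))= 1568 / 2006253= 0.00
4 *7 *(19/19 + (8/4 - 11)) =-224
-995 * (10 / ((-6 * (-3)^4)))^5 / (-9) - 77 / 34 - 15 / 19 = -3.05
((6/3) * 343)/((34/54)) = 18522/17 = 1089.53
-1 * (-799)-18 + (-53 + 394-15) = 1107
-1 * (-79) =79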